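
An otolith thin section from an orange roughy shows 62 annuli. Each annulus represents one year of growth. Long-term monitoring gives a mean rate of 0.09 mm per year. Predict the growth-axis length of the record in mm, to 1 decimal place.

5.6 mm

62 years of growth are recorded.
62 years at 0.09 mm/year gives 0.09 × 62 = 5.6 mm.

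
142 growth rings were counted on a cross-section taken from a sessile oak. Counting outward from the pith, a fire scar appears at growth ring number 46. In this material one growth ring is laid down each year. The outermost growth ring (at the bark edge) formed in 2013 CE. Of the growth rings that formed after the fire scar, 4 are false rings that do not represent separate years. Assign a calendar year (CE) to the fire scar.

Between growth ring 46 and the bark edge there are 142 − 46 = 96 growth rings.
96 − 4 false = 92 true growth rings after the fire scar.
Counting back 92 years from 2013 CE places the fire scar in 2013 − 92 = 1921 CE.

1921 CE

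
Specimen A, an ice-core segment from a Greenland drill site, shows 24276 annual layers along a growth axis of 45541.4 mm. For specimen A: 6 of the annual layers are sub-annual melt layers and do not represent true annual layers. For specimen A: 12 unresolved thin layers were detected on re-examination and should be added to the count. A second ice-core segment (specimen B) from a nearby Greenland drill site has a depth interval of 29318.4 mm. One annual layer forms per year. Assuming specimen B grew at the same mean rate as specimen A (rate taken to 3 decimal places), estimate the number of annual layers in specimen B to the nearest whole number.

Specimen A: after corrections the count is 24276 − 6 + 12 = 24282 annual layers.
A: Mean rate = 45541.4 mm / 24282 years ≈ 1.876 mm/yr.
Specimen B: 29318.4 mm / 1.876 mm per year = 15628.14 years ≈ 15628 annual layers.

15628 annual layers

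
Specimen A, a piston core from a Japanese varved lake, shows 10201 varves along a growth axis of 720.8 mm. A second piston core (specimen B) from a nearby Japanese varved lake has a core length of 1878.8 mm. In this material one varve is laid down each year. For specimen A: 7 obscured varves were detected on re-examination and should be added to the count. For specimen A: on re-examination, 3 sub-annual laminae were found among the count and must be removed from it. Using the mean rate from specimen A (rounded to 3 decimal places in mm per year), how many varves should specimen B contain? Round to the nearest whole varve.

26462 varves

Specimen A: adjusted count: 10201 − 3 + 7 = 10205 varves.
A: Extension rate ≈ 720.8 / 10205 = 0.071 mm per year.
Specimen B: 1878.8 mm / 0.071 mm per year = 26461.97 years ≈ 26462 varves.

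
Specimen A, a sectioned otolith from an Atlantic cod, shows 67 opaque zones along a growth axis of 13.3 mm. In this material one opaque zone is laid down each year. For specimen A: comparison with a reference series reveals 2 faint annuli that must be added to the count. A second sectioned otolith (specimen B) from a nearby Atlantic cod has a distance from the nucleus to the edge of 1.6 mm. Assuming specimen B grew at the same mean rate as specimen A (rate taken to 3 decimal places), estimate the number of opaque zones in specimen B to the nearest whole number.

8 opaque zones

Specimen A: true opaque zone count = 67 + 2 = 69.
A: Mean rate = 13.3 mm / 69 years ≈ 0.193 mm per year.
Specimen B: 1.6 mm / 0.193 mm per year = 8.29 years ≈ 8 opaque zones.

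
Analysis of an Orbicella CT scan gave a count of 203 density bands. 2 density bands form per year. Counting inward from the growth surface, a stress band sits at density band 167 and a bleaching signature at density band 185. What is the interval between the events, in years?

9 years

Separation: 185 − 167 = 18 density bands.
With 2 density bands per year, 18 / 2 = 9 years.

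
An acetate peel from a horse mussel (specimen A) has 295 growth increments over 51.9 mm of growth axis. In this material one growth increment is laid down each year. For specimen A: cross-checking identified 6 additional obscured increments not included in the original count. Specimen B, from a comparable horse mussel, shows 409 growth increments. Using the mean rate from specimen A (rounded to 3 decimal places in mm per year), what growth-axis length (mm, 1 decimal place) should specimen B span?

Specimen A: correcting the raw count gives 295 + 6 = 301 true growth increments.
A: 51.9 mm over 301 years gives 51.9 / 301 ≈ 0.172 mm/yr.
B's length ≈ 0.172 × 409 = 70.3 mm.

70.3 mm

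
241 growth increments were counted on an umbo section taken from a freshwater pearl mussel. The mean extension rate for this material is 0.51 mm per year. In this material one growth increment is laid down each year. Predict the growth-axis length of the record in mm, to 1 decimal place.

122.9 mm

The record spans 241 years at 0.51 mm per year.
241 years at 0.51 mm/year gives 0.51 × 241 = 122.9 mm.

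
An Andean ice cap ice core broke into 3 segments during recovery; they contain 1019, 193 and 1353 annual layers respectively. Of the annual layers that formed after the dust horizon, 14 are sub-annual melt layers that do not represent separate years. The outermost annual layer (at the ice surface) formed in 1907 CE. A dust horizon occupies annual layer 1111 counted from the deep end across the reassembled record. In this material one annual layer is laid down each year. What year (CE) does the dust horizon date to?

467 CE

Total annual layers = 1019 + 193 + 1353 = 2565.
Between annual layer 1111 and the ice surface there are 2565 − 1111 = 1454 annual layers.
1454 − 14 false = 1440 true annual layers after the dust horizon.
1907 − 1440 = 467 CE.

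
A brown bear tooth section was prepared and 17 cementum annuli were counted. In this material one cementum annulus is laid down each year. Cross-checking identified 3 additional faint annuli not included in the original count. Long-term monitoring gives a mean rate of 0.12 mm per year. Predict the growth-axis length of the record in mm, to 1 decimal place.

Adjusted count: 17 + 3 = 20 cementum annuli.
Predicted length = 0.12 mm/year × 20 years = 2.4 mm.

2.4 mm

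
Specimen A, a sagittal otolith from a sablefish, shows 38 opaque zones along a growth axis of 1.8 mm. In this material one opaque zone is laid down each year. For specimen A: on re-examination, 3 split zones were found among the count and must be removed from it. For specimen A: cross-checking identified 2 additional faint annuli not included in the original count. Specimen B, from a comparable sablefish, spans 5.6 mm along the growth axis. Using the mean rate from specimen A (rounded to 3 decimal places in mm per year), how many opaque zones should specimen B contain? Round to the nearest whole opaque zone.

114 opaque zones

Specimen A: true opaque zone count = 38 − 3 + 2 = 37.
A: Mean rate = 1.8 mm / 37 years ≈ 0.049 mm/yr.
Specimen B: 5.6 mm / 0.049 mm per year = 114.29 years ≈ 114 opaque zones.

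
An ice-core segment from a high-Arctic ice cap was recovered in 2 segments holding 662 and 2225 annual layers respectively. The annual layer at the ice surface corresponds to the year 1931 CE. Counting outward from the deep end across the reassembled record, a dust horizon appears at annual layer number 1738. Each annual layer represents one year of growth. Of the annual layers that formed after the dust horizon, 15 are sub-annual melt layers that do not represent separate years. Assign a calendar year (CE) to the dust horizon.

797 CE

Total annual layers = 662 + 2225 = 2887.
2887 − 1738 = 1149 annual layers lie beyond the dust horizon toward the ice surface.
Removing the 15 false annual layers leaves 1149 − 15 = 1134 true annual layers beyond the dust horizon.
The annual layer at the ice surface is 1931 CE, so the dust horizon dates to 1931 − 1134 = 797 CE.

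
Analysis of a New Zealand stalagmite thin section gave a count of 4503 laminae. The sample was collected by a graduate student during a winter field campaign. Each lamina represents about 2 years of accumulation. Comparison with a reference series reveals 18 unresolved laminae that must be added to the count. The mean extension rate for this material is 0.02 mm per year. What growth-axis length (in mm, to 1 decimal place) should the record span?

180.8 mm

Adjusted count: 4503 + 18 = 4521 laminae.
4521 laminae at 2 years each span 4521 × 2 = 9042 years.
Predicted length = 0.02 mm/year × 9042 years = 180.8 mm.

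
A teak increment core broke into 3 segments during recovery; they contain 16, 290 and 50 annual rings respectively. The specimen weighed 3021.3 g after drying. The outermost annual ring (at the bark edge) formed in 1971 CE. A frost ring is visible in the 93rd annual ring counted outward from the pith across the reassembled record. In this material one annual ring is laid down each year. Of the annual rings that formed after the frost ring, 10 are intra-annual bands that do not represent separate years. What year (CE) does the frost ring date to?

Total annual rings = 16 + 290 + 50 = 356.
Between annual ring 93 and the bark edge there are 356 − 93 = 263 annual rings.
Removing the 10 false annual rings leaves 263 − 10 = 253 true annual rings beyond the frost ring.
1971 − 253 = 1718 CE.

1718 CE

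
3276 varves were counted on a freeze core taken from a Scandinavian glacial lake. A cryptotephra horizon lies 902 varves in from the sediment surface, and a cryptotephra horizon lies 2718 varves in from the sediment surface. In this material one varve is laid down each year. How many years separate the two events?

The two markers are separated by 2718 − 902 = 1816 varves.
One varve per year makes the interval 1816 years.

1816 yr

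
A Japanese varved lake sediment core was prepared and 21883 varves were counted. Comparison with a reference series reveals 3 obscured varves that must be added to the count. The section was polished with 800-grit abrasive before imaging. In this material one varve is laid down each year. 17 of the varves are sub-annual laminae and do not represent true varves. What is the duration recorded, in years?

True varve count = 21883 − 17 + 3 = 21869.
At one varve per year, that is 21869 years.

21869 yr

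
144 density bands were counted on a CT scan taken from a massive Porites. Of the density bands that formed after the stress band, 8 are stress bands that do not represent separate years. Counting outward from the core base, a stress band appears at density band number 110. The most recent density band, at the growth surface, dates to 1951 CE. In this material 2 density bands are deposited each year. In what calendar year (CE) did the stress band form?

Between density band 110 and the growth surface there are 144 − 110 = 34 density bands.
34 − 8 false = 26 true density bands after the stress band.
Dividing by 2 density bands per year: 26 / 2 = 13 years.
1951 − 13 = 1938 CE.

1938 CE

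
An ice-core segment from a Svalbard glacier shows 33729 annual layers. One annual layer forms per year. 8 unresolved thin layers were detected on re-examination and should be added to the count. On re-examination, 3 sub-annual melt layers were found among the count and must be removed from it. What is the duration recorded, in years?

33734 yr

Correcting the raw count gives 33729 − 3 + 8 = 33734 true annual layers.
With a one-to-one annual layer periodicity this is 33734 years.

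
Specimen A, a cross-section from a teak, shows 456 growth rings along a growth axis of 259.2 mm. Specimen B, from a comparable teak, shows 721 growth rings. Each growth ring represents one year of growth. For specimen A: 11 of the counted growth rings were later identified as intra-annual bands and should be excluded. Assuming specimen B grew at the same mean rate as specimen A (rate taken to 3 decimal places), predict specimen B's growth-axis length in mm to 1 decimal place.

Specimen A: correcting the raw count gives 456 − 11 = 445 true growth rings.
A: Extension rate ≈ 259.2 / 445 = 0.582 mm/year.
Length of B = 0.582 × 721 = 419.6 mm.

419.6 mm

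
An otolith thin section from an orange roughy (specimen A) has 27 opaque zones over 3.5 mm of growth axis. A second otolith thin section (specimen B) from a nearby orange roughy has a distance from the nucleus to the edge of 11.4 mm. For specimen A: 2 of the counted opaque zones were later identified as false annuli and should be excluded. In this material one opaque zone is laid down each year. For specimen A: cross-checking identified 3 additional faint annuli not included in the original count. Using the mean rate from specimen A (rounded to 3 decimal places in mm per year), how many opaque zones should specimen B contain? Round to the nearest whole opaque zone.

91 opaque zones

Specimen A: adjusted count: 27 − 2 + 3 = 28 opaque zones.
A: 3.5 mm over 28 years gives 3.5 / 28 ≈ 0.125 mm/year.
B spans 11.4 / 0.125 = 91.20 years ≈ 91 opaque zones.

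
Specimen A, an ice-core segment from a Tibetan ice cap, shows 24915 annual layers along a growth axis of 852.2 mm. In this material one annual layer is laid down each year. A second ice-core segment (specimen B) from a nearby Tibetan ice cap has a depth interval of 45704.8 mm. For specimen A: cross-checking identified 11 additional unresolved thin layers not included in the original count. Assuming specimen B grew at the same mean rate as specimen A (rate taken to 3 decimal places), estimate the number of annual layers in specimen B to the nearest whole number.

1344259 annual layers

Specimen A: after corrections the count is 24915 + 11 = 24926 annual layers.
A: Mean rate = 852.2 mm / 24926 years ≈ 0.034 mm/year.
For B, 45704.8 / 0.034 = 1344258.82 years ≈ 1344259 annual layers.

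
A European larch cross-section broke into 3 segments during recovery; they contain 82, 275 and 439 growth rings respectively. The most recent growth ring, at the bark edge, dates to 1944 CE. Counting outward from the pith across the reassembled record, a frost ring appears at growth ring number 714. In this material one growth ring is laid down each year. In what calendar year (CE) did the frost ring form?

1862 CE

Total growth rings = 82 + 275 + 439 = 796.
796 − 714 = 82 growth rings lie beyond the frost ring toward the bark edge.
Counting back 82 years from 1944 CE places the frost ring in 1944 − 82 = 1862 CE.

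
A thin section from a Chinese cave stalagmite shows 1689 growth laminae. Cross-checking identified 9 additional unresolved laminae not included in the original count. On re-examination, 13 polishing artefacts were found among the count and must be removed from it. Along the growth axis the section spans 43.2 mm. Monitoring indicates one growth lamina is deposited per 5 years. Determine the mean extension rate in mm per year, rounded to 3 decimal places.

0.005 mm per year

Correcting the raw count gives 1689 − 13 + 9 = 1685 true growth laminae.
1685 growth laminae at 5 years each span 1685 × 5 = 8425 years.
Extension rate ≈ 43.2 / 8425 = 0.005 mm per year.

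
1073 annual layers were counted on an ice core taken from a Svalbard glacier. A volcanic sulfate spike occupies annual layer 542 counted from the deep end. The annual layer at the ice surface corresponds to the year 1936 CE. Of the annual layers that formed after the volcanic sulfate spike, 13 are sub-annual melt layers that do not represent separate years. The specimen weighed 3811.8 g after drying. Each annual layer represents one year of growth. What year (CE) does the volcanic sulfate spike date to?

1418 CE

1073 − 542 = 531 annual layers lie beyond the volcanic sulfate spike toward the ice surface.
Excluding 13 false annual layers: 531 − 13 = 518.
Counting back 518 years from 1936 CE places the volcanic sulfate spike in 1936 − 518 = 1418 CE.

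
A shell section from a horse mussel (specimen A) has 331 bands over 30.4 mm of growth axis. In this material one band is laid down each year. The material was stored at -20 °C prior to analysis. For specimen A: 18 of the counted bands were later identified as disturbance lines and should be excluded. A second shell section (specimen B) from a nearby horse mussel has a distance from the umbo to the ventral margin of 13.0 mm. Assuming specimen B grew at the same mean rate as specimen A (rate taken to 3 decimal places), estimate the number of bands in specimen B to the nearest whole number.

134 bands

Specimen A: after corrections the count is 331 − 18 = 313 bands.
A: 30.4 mm over 313 years gives 30.4 / 313 ≈ 0.097 mm per year.
B spans 13.0 / 0.097 = 134.02 years ≈ 134 bands.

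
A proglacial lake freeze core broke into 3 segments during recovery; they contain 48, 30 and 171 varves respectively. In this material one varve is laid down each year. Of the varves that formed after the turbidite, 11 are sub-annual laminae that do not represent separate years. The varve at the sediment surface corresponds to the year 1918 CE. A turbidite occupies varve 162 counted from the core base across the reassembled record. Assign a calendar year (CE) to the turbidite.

Total varves = 48 + 30 + 171 = 249.
249 − 162 = 87 varves lie beyond the turbidite toward the sediment surface.
Excluding 11 false varves: 87 − 11 = 76.
Counting back 76 years from 1918 CE places the turbidite in 1918 − 76 = 1842 CE.

1842 CE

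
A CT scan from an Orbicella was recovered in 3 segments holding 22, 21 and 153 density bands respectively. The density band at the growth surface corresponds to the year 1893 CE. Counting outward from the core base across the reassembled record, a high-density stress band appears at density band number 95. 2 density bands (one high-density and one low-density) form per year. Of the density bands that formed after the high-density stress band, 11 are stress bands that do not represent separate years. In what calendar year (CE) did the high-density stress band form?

Total density bands = 22 + 21 + 153 = 196.
196 − 95 = 101 density bands lie beyond the high-density stress band toward the growth surface.
Removing the 11 false density bands leaves 101 − 11 = 90 true density bands beyond the high-density stress band.
90 density bands at 2 per year is 90 / 2 = 45 years.
1893 − 45 = 1848 CE.

1848 CE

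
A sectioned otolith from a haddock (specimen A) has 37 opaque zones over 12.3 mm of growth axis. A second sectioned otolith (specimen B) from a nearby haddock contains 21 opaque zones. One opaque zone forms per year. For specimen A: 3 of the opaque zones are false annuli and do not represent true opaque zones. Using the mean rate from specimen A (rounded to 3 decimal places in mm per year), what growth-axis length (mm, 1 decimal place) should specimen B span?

Specimen A: true opaque zone count = 37 − 3 = 34.
A: Extension rate ≈ 12.3 / 34 = 0.362 mm/year.
B's length ≈ 0.362 × 21 = 7.6 mm.

7.6 mm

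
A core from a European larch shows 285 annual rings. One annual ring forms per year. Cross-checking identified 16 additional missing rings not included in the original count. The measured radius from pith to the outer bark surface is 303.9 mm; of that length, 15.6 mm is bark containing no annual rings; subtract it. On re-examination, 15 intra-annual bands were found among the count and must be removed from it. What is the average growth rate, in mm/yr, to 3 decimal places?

After corrections the count is 285 − 15 + 16 = 286 annual rings.
The growth record spans 303.9 − 15.6 = 288.3 mm.
Extension rate ≈ 288.3 / 286 = 1.008 mm/yr.

1.008 mm/yr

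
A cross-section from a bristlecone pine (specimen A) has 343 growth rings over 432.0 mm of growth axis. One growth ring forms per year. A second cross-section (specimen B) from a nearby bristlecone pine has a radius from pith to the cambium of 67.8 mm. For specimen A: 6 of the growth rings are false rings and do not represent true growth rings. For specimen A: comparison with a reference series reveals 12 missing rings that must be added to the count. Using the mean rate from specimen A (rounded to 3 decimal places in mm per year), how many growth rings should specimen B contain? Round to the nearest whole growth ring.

Specimen A: correcting the raw count gives 343 − 6 + 12 = 349 true growth rings.
A: Mean rate = 432.0 mm / 349 years ≈ 1.238 mm/yr.
Specimen B: 67.8 mm / 1.238 mm per year = 54.77 years ≈ 55 growth rings.

55 growth rings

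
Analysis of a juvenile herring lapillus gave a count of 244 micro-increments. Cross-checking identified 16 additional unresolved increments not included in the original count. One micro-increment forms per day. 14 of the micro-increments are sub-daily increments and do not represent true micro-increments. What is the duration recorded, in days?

Correcting the raw count gives 244 − 14 + 16 = 246 true micro-increments.
One micro-increment per day makes the duration 246 days.

246 days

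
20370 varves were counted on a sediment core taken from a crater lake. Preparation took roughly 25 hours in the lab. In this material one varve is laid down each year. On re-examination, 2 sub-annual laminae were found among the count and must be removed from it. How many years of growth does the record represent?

20368 years

Adjusted count: 20370 − 2 = 20368 varves.
One varve per year makes the duration 20368 years.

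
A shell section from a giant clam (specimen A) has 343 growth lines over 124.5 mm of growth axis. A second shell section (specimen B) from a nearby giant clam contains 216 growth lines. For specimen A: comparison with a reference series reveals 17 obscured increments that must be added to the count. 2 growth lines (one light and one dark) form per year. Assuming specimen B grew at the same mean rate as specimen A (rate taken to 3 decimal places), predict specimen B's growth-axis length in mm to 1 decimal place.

Specimen A: after corrections the count is 343 + 17 = 360 growth lines.
Specimen A: dividing by 2 growth lines per year: 360 / 2 = 180 years.
A: Extension rate ≈ 124.5 / 180 = 0.692 mm/yr.
Specimen B: with 2 growth lines per year, 216 / 2 = 108 years. For B, 0.692 mm/year × 108 years = 74.7 mm.

74.7 mm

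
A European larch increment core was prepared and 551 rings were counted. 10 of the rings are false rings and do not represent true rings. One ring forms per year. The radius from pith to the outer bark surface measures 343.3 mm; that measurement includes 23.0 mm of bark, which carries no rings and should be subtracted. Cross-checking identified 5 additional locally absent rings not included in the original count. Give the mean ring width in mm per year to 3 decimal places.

True ring count = 551 − 10 + 5 = 546.
Removing the 23.0 mm offcut leaves 343.3 − 23.0 = 320.3 mm.
Extension rate ≈ 320.3 / 546 = 0.587 mm per year.

0.587 mm per year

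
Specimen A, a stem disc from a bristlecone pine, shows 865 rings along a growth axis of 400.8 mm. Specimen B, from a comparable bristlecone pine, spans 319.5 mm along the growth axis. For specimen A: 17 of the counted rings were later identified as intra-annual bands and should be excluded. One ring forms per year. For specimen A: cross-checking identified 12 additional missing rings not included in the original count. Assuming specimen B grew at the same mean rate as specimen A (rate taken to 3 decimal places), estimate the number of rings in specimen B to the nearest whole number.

686 rings

Specimen A: true ring count = 865 − 17 + 12 = 860.
A: Mean rate = 400.8 mm / 860 years ≈ 0.466 mm/yr.
For B, 319.5 / 0.466 = 685.62 years ≈ 686 rings.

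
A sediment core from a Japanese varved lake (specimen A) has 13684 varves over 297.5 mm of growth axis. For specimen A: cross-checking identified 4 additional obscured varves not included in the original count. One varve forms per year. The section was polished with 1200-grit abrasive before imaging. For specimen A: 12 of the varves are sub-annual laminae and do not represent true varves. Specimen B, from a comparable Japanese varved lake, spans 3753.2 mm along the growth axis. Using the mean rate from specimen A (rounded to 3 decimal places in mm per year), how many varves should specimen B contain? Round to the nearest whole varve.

170600 varves

Specimen A: true varve count = 13684 − 12 + 4 = 13676.
A: 297.5 mm over 13676 years gives 297.5 / 13676 ≈ 0.022 mm/year.
For B, 3753.2 / 0.022 = 170600.00 years ≈ 170600 varves.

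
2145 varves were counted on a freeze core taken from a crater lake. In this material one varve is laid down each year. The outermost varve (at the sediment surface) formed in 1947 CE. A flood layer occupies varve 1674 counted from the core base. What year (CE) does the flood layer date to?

1476 CE

Between varve 1674 and the sediment surface there are 2145 − 1674 = 471 varves.
1947 − 471 = 1476 CE.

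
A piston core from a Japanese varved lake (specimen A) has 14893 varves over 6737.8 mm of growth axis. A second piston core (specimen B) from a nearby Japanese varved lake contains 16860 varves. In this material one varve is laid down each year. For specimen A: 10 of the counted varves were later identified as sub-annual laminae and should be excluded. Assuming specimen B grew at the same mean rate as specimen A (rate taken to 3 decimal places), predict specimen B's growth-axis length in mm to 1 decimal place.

7637.6 mm

Specimen A: true varve count = 14893 − 10 = 14883.
A: Mean rate = 6737.8 mm / 14883 years ≈ 0.453 mm/yr.
For B, 0.453 mm/year × 16860 years = 7637.6 mm.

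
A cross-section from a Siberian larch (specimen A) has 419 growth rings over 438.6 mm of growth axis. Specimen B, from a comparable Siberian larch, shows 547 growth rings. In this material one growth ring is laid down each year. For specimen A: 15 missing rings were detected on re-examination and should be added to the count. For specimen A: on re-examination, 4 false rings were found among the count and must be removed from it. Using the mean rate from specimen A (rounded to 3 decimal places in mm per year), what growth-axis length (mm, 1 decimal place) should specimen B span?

557.9 mm

Specimen A: correcting the raw count gives 419 − 4 + 15 = 430 true growth rings.
A: Mean rate = 438.6 mm / 430 years ≈ 1.020 mm/year.
For B, 1.020 mm/year × 547 years = 557.9 mm.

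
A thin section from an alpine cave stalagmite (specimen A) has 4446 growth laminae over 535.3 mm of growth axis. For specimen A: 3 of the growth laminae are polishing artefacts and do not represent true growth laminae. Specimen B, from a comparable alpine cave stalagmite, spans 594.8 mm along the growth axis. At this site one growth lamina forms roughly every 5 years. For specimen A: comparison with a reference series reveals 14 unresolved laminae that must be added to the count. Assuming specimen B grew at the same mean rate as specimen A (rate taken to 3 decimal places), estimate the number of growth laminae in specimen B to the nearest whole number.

4957 growth laminae

Specimen A: true growth lamina count = 4446 − 3 + 14 = 4457.
Specimen A: at 5 years per growth lamina, 4457 × 5 = 22285 years.
A: Mean rate = 535.3 mm / 22285 years ≈ 0.024 mm per year.
Specimen B: 594.8 mm / 0.024 mm per year = 24783.33 years; at 5 years per growth lamina that is 24783.33 / 5 ≈ 4957 growth laminae.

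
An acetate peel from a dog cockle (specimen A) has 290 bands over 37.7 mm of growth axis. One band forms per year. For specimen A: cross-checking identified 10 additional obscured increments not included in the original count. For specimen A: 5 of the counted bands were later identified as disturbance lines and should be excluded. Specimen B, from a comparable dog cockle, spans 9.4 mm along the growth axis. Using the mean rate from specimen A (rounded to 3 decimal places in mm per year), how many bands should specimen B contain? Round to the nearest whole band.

73 bands

Specimen A: true band count = 290 − 5 + 10 = 295.
A: Extension rate ≈ 37.7 / 295 = 0.128 mm/yr.
Specimen B: 9.4 mm / 0.128 mm per year = 73.44 years ≈ 73 bands.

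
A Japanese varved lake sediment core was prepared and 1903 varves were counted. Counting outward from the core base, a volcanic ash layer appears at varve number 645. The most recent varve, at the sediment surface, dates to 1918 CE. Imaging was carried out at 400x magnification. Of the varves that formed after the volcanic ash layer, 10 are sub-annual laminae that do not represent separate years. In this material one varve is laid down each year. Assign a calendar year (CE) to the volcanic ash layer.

The volcanic ash layer sits at varve 645 from the core base, so 1903 − 645 = 1258 varves formed after it.
Excluding 10 false varves: 1258 − 10 = 1248.
Counting back 1248 years from 1918 CE places the volcanic ash layer in 1918 − 1248 = 670 CE.

670 CE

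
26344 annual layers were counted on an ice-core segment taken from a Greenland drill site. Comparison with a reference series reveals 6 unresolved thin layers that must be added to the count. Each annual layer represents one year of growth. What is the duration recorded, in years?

True annual layer count = 26344 + 6 = 26350.
At one annual layer per year, that is 26350 years.

26350 years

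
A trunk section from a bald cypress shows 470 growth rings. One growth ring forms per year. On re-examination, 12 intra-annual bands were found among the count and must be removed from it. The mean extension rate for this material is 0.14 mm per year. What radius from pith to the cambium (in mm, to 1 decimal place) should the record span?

64.1 mm

After corrections the count is 470 − 12 = 458 growth rings.
458 years at 0.14 mm/year gives 0.14 × 458 = 64.1 mm.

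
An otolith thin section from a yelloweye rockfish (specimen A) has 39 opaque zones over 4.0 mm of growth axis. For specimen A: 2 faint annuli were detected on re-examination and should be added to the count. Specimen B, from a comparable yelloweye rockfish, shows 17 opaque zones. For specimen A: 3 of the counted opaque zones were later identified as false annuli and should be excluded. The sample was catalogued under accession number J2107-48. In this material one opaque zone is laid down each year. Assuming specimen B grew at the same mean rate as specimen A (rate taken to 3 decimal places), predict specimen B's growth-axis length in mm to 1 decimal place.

Specimen A: after corrections the count is 39 − 3 + 2 = 38 opaque zones.
A: Extension rate ≈ 4.0 / 38 = 0.105 mm per year.
Length of B = 0.105 × 17 = 1.8 mm.

1.8 mm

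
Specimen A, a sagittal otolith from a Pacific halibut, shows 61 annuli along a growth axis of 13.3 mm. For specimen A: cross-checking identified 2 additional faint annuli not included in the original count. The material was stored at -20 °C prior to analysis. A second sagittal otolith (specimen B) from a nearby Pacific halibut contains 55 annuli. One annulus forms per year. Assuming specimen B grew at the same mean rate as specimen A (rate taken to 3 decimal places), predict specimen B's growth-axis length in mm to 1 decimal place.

Specimen A: after corrections the count is 61 + 2 = 63 annuli.
A: Extension rate ≈ 13.3 / 63 = 0.211 mm per year.
B's length ≈ 0.211 × 55 = 11.6 mm.

11.6 mm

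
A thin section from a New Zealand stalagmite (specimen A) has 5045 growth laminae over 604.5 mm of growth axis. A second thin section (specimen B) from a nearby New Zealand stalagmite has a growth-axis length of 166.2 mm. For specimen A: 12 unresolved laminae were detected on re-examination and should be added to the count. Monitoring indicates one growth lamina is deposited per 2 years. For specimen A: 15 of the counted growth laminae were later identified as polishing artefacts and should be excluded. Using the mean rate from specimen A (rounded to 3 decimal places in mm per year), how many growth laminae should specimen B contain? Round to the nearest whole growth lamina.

1385 growth laminae

Specimen A: true growth lamina count = 5045 − 15 + 12 = 5042.
Specimen A: at 2 years per growth lamina, 5042 × 2 = 10084 years.
A: 604.5 mm over 10084 years gives 604.5 / 10084 ≈ 0.060 mm/year.
B spans 166.2 / 0.060 = 2770.00 years; at 2 years per growth lamina that is 2770.00 / 2 ≈ 1385 growth laminae.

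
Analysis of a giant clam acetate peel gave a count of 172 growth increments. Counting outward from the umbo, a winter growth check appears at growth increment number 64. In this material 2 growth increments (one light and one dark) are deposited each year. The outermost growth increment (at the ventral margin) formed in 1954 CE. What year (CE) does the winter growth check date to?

172 − 64 = 108 growth increments lie beyond the winter growth check toward the ventral margin.
Dividing by 2 growth increments per year: 108 / 2 = 54 years.
The growth increment at the ventral margin is 1954 CE, so the winter growth check dates to 1954 − 54 = 1900 CE.

1900 CE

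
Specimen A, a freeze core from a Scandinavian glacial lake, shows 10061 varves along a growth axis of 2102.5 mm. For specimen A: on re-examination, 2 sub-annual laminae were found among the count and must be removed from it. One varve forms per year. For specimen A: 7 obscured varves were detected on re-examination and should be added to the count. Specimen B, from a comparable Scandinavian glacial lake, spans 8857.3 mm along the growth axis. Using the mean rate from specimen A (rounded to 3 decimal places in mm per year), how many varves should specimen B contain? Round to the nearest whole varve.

Specimen A: correcting the raw count gives 10061 − 2 + 7 = 10066 true varves.
A: Extension rate ≈ 2102.5 / 10066 = 0.209 mm per year.
For B, 8857.3 / 0.209 = 42379.43 years ≈ 42379 varves.

42379 varves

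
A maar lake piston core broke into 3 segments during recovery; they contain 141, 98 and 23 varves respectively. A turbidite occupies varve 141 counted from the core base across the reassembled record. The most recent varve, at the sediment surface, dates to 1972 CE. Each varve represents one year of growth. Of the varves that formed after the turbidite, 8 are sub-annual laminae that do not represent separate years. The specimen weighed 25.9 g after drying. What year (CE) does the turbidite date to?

1859 CE

Total varves = 141 + 98 + 23 = 262.
The turbidite sits at varve 141 from the core base, so 262 − 141 = 121 varves formed after it.
Removing the 8 false varves leaves 121 − 8 = 113 true varves beyond the turbidite.
The varve at the sediment surface is 1972 CE, so the turbidite dates to 1972 − 113 = 1859 CE.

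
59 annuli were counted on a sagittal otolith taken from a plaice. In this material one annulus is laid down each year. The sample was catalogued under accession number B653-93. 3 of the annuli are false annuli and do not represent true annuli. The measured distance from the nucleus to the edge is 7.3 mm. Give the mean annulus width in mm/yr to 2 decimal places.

After corrections the count is 59 − 3 = 56 annuli.
7.3 mm over 56 years gives 7.3 / 56 ≈ 0.13 mm/yr.

0.13 mm/yr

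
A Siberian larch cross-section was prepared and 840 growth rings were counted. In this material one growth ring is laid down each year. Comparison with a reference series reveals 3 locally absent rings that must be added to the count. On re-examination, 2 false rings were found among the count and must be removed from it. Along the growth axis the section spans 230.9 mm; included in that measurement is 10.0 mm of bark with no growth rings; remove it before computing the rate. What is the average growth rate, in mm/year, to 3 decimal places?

0.263 mm/year

Adjusted count: 840 − 2 + 3 = 841 growth rings.
The growth record spans 230.9 − 10.0 = 220.9 mm.
220.9 mm over 841 years gives 220.9 / 841 ≈ 0.263 mm/year.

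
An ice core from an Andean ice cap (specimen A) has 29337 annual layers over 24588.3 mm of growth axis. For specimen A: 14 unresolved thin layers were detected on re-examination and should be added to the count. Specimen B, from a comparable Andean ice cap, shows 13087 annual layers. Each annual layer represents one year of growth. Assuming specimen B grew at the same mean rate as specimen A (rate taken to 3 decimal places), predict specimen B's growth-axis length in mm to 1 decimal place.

10966.9 mm

Specimen A: correcting the raw count gives 29337 + 14 = 29351 true annual layers.
A: Mean rate = 24588.3 mm / 29351 years ≈ 0.838 mm per year.
For B, 0.838 mm/year × 13087 years = 10966.9 mm.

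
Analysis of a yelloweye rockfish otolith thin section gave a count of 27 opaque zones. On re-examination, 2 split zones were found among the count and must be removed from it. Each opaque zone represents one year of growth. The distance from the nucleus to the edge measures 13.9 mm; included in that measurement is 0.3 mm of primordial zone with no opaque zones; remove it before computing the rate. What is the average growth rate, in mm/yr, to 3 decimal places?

True opaque zone count = 27 − 2 = 25.
The growth record spans 13.9 − 0.3 = 13.6 mm.
Mean rate = 13.6 mm / 25 years ≈ 0.544 mm/yr.

0.544 mm/yr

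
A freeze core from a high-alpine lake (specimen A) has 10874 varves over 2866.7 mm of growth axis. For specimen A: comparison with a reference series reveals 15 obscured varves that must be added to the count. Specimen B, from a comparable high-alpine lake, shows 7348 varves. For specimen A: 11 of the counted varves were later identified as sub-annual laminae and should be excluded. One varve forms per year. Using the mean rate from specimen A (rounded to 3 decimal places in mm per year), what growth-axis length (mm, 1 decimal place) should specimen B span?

Specimen A: true varve count = 10874 − 11 + 15 = 10878.
A: 2866.7 mm over 10878 years gives 2866.7 / 10878 ≈ 0.264 mm/yr.
B's length ≈ 0.264 × 7348 = 1939.9 mm.

1939.9 mm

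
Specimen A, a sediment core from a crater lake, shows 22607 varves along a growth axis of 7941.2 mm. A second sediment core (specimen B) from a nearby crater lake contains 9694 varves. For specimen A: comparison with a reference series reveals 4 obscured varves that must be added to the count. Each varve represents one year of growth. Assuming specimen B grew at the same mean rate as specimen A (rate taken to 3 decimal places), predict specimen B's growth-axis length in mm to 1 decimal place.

3402.6 mm

Specimen A: true varve count = 22607 + 4 = 22611.
A: 7941.2 mm over 22611 years gives 7941.2 / 22611 ≈ 0.351 mm/year.
For B, 0.351 mm/year × 9694 years = 3402.6 mm.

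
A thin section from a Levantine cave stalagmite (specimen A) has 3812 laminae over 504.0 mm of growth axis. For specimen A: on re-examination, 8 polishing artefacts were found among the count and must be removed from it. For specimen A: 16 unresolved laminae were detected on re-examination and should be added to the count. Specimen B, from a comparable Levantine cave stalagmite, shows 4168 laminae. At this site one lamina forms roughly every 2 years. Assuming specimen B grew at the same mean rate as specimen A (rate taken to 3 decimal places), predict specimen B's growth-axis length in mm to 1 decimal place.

Specimen A: adjusted count: 3812 − 8 + 16 = 3820 laminae.
Specimen A: multiplying by 2 years per lamina: 3820 × 2 = 7640 years.
A: Mean rate = 504.0 mm / 7640 years ≈ 0.066 mm per year.
Specimen B: multiplying by 2 years per lamina: 4168 × 2 = 8336 years. Length of B = 0.066 × 8336 = 550.2 mm.

550.2 mm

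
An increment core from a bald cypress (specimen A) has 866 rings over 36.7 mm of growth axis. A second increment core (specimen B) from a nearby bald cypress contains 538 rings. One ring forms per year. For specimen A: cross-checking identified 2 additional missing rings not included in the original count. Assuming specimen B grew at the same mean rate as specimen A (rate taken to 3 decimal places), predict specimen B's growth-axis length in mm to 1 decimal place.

22.6 mm

Specimen A: correcting the raw count gives 866 + 2 = 868 true rings.
A: Extension rate ≈ 36.7 / 868 = 0.042 mm/year.
B's length ≈ 0.042 × 538 = 22.6 mm.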